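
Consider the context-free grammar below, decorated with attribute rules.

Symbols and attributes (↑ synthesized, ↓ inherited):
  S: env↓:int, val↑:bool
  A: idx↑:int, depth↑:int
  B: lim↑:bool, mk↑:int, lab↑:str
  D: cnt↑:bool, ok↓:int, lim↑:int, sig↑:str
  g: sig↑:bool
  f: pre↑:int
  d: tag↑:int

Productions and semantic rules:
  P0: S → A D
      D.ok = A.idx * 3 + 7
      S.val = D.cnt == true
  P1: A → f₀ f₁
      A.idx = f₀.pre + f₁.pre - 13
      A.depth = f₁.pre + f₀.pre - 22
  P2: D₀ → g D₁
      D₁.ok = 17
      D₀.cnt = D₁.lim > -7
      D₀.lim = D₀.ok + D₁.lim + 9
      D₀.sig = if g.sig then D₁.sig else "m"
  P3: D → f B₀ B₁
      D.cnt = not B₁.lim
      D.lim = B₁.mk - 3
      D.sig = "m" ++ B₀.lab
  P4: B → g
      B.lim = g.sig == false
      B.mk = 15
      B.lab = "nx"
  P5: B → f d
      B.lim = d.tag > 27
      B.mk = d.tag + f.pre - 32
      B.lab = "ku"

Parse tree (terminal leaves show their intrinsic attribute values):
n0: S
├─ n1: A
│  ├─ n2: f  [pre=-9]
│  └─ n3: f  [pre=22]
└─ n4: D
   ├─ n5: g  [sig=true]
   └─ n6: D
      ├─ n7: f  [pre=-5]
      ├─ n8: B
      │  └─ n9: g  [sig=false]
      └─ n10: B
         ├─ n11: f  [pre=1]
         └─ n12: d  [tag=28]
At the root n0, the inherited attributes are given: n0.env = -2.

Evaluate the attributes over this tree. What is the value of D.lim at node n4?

10

1. n0.env = -2  [given at root]
2. n2.pre = -9  [terminal]
3. n3.pre = 22  [terminal]
4. n1.idx = 0  [f₀.pre + f₁.pre - 13]
5. n1.depth = -9  [f₁.pre + f₀.pre - 22]
6. n4.ok = 7  [A.idx * 3 + 7]
7. n5.sig = true  [terminal]
8. n6.ok = 17  [17]
9. n7.pre = -5  [terminal]
10. n9.sig = false  [terminal]
11. n8.lim = true  [g.sig == false]
12. n8.mk = 15  [15]
13. n8.lab = "nx"  ["nx"]
14. n11.pre = 1  [terminal]
15. n12.tag = 28  [terminal]
16. n10.lim = true  [d.tag > 27]
17. n10.mk = -3  [d.tag + f.pre - 32]
18. n10.lab = "ku"  ["ku"]
19. n6.cnt = false  [not B₁.lim]
20. n6.lim = -6  [B₁.mk - 3]
21. n6.sig = "mnx"  ["m" ++ B₀.lab]
22. n4.cnt = true  [D₁.lim > -7]
23. n4.lim = 10  [D₀.ok + D₁.lim + 9]
24. n4.sig = "mnx"  [if g.sig then D₁.sig else "m"]
25. n0.val = true  [D.cnt == true]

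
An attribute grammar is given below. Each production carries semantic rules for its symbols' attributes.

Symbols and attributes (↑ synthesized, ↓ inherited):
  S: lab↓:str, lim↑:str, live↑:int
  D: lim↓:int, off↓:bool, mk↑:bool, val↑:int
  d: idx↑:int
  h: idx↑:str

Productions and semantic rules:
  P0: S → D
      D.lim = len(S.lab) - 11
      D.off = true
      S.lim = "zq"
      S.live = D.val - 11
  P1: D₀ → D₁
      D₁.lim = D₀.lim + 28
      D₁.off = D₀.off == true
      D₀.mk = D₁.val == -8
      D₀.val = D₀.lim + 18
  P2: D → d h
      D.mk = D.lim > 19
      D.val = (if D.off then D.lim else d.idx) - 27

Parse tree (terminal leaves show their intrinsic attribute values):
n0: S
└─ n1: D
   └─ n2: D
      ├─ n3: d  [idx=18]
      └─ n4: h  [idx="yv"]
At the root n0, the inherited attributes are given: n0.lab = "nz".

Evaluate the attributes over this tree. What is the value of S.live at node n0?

-2

1. n0.lab = "nz"  [given at root]
2. n1.lim = -9  [len(S.lab) - 11]
3. n1.off = true  [true]
4. n2.lim = 19  [D₀.lim + 28]
5. n2.off = true  [D₀.off == true]
6. n3.idx = 18  [terminal]
7. n4.idx = "yv"  [terminal]
8. n2.mk = false  [D.lim > 19]
9. n2.val = -8  [(if D.off then D.lim else d.idx) - 27]
10. n1.mk = true  [D₁.val == -8]
11. n1.val = 9  [D₀.lim + 18]
12. n0.lim = "zq"  ["zq"]
13. n0.live = -2  [D.val - 11]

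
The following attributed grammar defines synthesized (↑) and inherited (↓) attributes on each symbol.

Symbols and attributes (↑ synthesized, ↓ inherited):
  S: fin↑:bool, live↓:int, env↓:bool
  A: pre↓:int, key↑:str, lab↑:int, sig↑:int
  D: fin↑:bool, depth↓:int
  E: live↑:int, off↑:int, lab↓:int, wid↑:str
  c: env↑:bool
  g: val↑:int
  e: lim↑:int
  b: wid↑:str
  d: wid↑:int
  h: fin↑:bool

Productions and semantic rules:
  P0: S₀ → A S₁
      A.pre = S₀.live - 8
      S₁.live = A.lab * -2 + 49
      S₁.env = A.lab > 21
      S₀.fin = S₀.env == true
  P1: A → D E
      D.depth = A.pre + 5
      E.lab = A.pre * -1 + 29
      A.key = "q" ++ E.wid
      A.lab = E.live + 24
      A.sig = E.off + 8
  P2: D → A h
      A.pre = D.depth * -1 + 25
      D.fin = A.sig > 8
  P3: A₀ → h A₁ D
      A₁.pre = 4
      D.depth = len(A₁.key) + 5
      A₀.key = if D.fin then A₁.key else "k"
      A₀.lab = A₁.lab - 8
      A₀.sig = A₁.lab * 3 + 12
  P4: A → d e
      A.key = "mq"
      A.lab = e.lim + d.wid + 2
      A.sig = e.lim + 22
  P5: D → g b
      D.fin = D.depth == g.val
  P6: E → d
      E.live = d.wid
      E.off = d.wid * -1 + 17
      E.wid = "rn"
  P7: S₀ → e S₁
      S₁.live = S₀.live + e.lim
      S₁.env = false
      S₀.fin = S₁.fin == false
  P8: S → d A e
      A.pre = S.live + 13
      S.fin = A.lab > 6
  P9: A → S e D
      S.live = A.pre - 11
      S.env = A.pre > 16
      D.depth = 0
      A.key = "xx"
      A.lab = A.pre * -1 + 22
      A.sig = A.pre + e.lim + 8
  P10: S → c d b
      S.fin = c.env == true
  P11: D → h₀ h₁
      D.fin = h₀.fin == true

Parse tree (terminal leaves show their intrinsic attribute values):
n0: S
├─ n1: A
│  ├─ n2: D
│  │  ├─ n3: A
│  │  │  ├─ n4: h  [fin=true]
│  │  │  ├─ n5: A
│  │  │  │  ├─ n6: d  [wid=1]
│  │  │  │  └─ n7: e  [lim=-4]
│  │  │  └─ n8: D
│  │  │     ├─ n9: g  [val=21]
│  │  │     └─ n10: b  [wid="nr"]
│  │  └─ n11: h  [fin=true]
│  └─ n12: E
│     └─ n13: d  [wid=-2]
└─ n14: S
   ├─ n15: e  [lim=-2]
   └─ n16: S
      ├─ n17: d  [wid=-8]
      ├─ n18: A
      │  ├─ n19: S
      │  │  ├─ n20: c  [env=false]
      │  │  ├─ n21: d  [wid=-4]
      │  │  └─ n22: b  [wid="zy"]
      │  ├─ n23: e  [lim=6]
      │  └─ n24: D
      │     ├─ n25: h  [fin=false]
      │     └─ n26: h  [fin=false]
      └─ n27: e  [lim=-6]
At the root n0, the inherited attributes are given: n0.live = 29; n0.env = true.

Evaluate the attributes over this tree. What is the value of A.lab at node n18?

6

1. n0.live = 29  [given at root]
2. n0.env = true  [given at root]
3. n1.pre = 21  [S₀.live - 8]
4. n2.depth = 26  [A.pre + 5]
5. n3.pre = -1  [D.depth * -1 + 25]
6. n4.fin = true  [terminal]
7. n5.pre = 4  [4]
8. n6.wid = 1  [terminal]
9. n7.lim = -4  [terminal]
10. n5.key = "mq"  ["mq"]
11. n5.lab = -1  [e.lim + d.wid + 2]
12. n5.sig = 18  [e.lim + 22]
13. n8.depth = 7  [len(A₁.key) + 5]
14. n9.val = 21  [terminal]
15. n10.wid = "nr"  [terminal]
16. n8.fin = false  [D.depth == g.val]
17. n3.key = "k"  [if D.fin then A₁.key else "k"]
18. n3.lab = -9  [A₁.lab - 8]
19. n3.sig = 9  [A₁.lab * 3 + 12]
20. n11.fin = true  [terminal]
21. n2.fin = true  [A.sig > 8]
22. n12.lab = 8  [A.pre * -1 + 29]
23. n13.wid = -2  [terminal]
24. n12.live = -2  [d.wid]
25. n12.off = 19  [d.wid * -1 + 17]
26. n12.wid = "rn"  ["rn"]
27. n1.key = "qrn"  ["q" ++ E.wid]
28. n1.lab = 22  [E.live + 24]
29. n1.sig = 27  [E.off + 8]
30. n14.live = 5  [A.lab * -2 + 49]
31. n14.env = true  [A.lab > 21]
32. n15.lim = -2  [terminal]
33. n16.live = 3  [S₀.live + e.lim]
34. n16.env = false  [false]
35. n17.wid = -8  [terminal]
36. n18.pre = 16  [S.live + 13]
37. n19.live = 5  [A.pre - 11]
38. n19.env = false  [A.pre > 16]
39. n20.env = false  [terminal]
40. n21.wid = -4  [terminal]
41. n22.wid = "zy"  [terminal]
42. n19.fin = false  [c.env == true]
43. n23.lim = 6  [terminal]
44. n24.depth = 0  [0]
45. n25.fin = false  [terminal]
46. n26.fin = false  [terminal]
47. n24.fin = false  [h₀.fin == true]
48. n18.key = "xx"  ["xx"]
49. n18.lab = 6  [A.pre * -1 + 22]
50. n18.sig = 30  [A.pre + e.lim + 8]
51. n27.lim = -6  [terminal]
52. n16.fin = false  [A.lab > 6]
53. n14.fin = true  [S₁.fin == false]
54. n0.fin = true  [S₀.env == true]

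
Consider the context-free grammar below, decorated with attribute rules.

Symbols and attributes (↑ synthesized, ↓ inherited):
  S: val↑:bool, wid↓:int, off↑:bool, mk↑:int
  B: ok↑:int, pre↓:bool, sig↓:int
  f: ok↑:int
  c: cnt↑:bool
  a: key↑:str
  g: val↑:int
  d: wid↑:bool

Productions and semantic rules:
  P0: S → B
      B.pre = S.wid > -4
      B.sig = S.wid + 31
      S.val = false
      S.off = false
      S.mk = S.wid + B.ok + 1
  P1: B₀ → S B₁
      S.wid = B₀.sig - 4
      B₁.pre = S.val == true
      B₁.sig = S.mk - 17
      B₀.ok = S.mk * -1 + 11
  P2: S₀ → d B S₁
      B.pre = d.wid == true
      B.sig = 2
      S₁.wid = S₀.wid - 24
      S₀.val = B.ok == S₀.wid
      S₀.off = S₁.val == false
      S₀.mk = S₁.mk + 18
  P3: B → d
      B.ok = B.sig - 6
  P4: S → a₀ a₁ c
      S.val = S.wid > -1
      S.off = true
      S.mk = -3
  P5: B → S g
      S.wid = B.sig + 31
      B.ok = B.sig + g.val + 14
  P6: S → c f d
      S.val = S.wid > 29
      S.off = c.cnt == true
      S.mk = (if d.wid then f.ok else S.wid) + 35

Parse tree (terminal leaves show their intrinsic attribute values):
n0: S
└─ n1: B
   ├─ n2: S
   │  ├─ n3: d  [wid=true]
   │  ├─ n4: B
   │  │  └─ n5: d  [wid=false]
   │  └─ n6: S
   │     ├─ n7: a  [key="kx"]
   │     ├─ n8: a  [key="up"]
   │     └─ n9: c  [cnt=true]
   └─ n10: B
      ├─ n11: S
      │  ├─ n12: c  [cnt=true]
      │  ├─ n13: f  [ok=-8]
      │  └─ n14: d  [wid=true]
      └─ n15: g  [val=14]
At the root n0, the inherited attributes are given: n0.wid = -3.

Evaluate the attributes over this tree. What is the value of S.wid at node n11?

1. n0.wid = -3  [given at root]
2. n1.pre = true  [S.wid > -4]
3. n1.sig = 28  [S.wid + 31]
4. n2.wid = 24  [B₀.sig - 4]
5. n3.wid = true  [terminal]
6. n4.pre = true  [d.wid == true]
7. n4.sig = 2  [2]
8. n5.wid = false  [terminal]
9. n4.ok = -4  [B.sig - 6]
10. n6.wid = 0  [S₀.wid - 24]
11. n7.key = "kx"  [terminal]
12. n8.key = "up"  [terminal]
13. n9.cnt = true  [terminal]
14. n6.val = true  [S.wid > -1]
15. n6.off = true  [true]
16. n6.mk = -3  [-3]
17. n2.val = false  [B.ok == S₀.wid]
18. n2.off = false  [S₁.val == false]
19. n2.mk = 15  [S₁.mk + 18]
20. n10.pre = false  [S.val == true]
21. n10.sig = -2  [S.mk - 17]
22. n11.wid = 29  [B.sig + 31]
23. n12.cnt = true  [terminal]
24. n13.ok = -8  [terminal]
25. n14.wid = true  [terminal]
26. n11.val = false  [S.wid > 29]
27. n11.off = true  [c.cnt == true]
28. n11.mk = 27  [(if d.wid then f.ok else S.wid) + 35]
29. n15.val = 14  [terminal]
30. n10.ok = 26  [B.sig + g.val + 14]
31. n1.ok = -4  [S.mk * -1 + 11]
32. n0.val = false  [false]
33. n0.off = false  [false]
34. n0.mk = -6  [S.wid + B.ok + 1]

29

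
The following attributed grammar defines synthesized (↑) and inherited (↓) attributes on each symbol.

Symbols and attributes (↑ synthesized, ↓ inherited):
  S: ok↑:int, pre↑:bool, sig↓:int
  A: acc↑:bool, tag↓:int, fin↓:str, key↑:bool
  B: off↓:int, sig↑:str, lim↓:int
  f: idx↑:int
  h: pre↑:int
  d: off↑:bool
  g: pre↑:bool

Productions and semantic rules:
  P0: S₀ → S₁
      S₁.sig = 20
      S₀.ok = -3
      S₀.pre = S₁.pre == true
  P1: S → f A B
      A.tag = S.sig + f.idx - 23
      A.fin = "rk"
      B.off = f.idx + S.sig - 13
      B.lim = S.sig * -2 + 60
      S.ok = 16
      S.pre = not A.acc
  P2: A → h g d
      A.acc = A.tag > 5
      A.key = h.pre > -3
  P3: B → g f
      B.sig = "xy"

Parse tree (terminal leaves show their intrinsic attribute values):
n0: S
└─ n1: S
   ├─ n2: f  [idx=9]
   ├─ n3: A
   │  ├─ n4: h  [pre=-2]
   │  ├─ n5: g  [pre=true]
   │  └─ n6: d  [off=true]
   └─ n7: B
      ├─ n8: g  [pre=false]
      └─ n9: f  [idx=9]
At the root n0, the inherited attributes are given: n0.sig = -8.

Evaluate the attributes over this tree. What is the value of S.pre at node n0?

false

1. n0.sig = -8  [given at root]
2. n1.sig = 20  [20]
3. n2.idx = 9  [terminal]
4. n3.tag = 6  [S.sig + f.idx - 23]
5. n3.fin = "rk"  ["rk"]
6. n4.pre = -2  [terminal]
7. n5.pre = true  [terminal]
8. n6.off = true  [terminal]
9. n3.acc = true  [A.tag > 5]
10. n3.key = true  [h.pre > -3]
11. n7.off = 16  [f.idx + S.sig - 13]
12. n7.lim = 20  [S.sig * -2 + 60]
13. n8.pre = false  [terminal]
14. n9.idx = 9  [terminal]
15. n7.sig = "xy"  ["xy"]
16. n1.ok = 16  [16]
17. n1.pre = false  [not A.acc]
18. n0.ok = -3  [-3]
19. n0.pre = false  [S₁.pre == true]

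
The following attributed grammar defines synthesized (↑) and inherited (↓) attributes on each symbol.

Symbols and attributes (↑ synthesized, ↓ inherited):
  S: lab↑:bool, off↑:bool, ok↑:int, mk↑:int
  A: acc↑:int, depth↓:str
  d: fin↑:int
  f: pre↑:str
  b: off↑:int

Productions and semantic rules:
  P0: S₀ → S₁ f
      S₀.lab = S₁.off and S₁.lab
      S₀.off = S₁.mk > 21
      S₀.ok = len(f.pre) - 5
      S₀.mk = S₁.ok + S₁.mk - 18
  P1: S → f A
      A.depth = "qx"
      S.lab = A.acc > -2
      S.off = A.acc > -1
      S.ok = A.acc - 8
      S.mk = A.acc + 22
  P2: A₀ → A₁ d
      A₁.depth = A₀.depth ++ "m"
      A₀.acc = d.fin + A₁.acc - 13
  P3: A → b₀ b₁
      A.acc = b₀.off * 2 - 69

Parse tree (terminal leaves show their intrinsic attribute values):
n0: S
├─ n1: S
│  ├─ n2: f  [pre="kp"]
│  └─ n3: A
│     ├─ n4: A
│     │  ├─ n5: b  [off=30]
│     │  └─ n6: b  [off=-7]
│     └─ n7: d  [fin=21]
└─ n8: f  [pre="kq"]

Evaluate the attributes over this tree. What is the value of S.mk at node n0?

1. n2.pre = "kp"  [terminal]
2. n3.depth = "qx"  ["qx"]
3. n4.depth = "qxm"  [A₀.depth ++ "m"]
4. n5.off = 30  [terminal]
5. n6.off = -7  [terminal]
6. n4.acc = -9  [b₀.off * 2 - 69]
7. n7.fin = 21  [terminal]
8. n3.acc = -1  [d.fin + A₁.acc - 13]
9. n1.lab = true  [A.acc > -2]
10. n1.off = false  [A.acc > -1]
11. n1.ok = -9  [A.acc - 8]
12. n1.mk = 21  [A.acc + 22]
13. n8.pre = "kq"  [terminal]
14. n0.lab = false  [S₁.off and S₁.lab]
15. n0.off = false  [S₁.mk > 21]
16. n0.ok = -3  [len(f.pre) - 5]
17. n0.mk = -6  [S₁.ok + S₁.mk - 18]

-6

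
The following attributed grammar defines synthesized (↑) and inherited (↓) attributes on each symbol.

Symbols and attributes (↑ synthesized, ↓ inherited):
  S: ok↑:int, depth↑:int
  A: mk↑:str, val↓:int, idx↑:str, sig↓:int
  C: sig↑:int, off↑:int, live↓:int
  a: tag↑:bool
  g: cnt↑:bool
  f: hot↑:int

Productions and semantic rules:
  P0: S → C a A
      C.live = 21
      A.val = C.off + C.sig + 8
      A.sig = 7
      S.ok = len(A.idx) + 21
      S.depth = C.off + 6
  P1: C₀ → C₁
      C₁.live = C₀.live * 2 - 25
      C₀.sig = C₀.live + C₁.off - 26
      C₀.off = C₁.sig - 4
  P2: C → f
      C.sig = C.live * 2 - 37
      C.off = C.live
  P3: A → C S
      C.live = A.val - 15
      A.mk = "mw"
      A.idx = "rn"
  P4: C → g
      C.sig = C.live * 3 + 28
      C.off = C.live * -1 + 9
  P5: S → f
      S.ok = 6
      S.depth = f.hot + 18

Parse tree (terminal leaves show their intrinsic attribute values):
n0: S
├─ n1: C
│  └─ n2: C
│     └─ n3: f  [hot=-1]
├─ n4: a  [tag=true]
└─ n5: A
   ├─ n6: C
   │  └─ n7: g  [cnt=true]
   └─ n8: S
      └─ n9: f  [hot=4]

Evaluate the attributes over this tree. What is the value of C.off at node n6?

1. n1.live = 21  [21]
2. n2.live = 17  [C₀.live * 2 - 25]
3. n3.hot = -1  [terminal]
4. n2.sig = -3  [C.live * 2 - 37]
5. n2.off = 17  [C.live]
6. n1.sig = 12  [C₀.live + C₁.off - 26]
7. n1.off = -7  [C₁.sig - 4]
8. n4.tag = true  [terminal]
9. n5.val = 13  [C.off + C.sig + 8]
10. n5.sig = 7  [7]
11. n6.live = -2  [A.val - 15]
12. n7.cnt = true  [terminal]
13. n6.sig = 22  [C.live * 3 + 28]
14. n6.off = 11  [C.live * -1 + 9]
15. n9.hot = 4  [terminal]
16. n8.ok = 6  [6]
17. n8.depth = 22  [f.hot + 18]
18. n5.mk = "mw"  ["mw"]
19. n5.idx = "rn"  ["rn"]
20. n0.ok = 23  [len(A.idx) + 21]
21. n0.depth = -1  [C.off + 6]

11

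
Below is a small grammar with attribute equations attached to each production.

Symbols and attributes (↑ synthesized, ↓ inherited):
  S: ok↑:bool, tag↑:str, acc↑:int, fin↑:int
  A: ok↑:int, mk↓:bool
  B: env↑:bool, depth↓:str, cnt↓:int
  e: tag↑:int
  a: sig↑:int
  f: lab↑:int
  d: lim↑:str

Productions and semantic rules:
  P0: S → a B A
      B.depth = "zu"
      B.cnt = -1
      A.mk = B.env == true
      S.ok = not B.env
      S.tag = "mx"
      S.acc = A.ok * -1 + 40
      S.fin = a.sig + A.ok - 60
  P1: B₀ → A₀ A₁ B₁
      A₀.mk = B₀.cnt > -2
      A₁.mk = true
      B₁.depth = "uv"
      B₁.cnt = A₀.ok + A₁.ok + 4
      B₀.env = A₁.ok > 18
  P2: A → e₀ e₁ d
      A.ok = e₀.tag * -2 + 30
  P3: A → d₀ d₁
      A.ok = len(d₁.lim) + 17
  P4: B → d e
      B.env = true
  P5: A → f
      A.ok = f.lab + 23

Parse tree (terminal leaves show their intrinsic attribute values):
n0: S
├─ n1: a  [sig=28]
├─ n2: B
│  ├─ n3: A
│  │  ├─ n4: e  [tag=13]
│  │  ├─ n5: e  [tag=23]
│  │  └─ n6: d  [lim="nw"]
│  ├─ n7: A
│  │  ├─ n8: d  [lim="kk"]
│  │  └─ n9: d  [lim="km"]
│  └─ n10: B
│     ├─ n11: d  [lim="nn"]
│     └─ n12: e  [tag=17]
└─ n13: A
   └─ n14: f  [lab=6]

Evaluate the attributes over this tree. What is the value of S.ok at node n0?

false

1. n1.sig = 28  [terminal]
2. n2.depth = "zu"  ["zu"]
3. n2.cnt = -1  [-1]
4. n3.mk = true  [B₀.cnt > -2]
5. n4.tag = 13  [terminal]
6. n5.tag = 23  [terminal]
7. n6.lim = "nw"  [terminal]
8. n3.ok = 4  [e₀.tag * -2 + 30]
9. n7.mk = true  [true]
10. n8.lim = "kk"  [terminal]
11. n9.lim = "km"  [terminal]
12. n7.ok = 19  [len(d₁.lim) + 17]
13. n10.depth = "uv"  ["uv"]
14. n10.cnt = 27  [A₀.ok + A₁.ok + 4]
15. n11.lim = "nn"  [terminal]
16. n12.tag = 17  [terminal]
17. n10.env = true  [true]
18. n2.env = true  [A₁.ok > 18]
19. n13.mk = true  [B.env == true]
20. n14.lab = 6  [terminal]
21. n13.ok = 29  [f.lab + 23]
22. n0.ok = false  [not B.env]
23. n0.tag = "mx"  ["mx"]
24. n0.acc = 11  [A.ok * -1 + 40]
25. n0.fin = -3  [a.sig + A.ok - 60]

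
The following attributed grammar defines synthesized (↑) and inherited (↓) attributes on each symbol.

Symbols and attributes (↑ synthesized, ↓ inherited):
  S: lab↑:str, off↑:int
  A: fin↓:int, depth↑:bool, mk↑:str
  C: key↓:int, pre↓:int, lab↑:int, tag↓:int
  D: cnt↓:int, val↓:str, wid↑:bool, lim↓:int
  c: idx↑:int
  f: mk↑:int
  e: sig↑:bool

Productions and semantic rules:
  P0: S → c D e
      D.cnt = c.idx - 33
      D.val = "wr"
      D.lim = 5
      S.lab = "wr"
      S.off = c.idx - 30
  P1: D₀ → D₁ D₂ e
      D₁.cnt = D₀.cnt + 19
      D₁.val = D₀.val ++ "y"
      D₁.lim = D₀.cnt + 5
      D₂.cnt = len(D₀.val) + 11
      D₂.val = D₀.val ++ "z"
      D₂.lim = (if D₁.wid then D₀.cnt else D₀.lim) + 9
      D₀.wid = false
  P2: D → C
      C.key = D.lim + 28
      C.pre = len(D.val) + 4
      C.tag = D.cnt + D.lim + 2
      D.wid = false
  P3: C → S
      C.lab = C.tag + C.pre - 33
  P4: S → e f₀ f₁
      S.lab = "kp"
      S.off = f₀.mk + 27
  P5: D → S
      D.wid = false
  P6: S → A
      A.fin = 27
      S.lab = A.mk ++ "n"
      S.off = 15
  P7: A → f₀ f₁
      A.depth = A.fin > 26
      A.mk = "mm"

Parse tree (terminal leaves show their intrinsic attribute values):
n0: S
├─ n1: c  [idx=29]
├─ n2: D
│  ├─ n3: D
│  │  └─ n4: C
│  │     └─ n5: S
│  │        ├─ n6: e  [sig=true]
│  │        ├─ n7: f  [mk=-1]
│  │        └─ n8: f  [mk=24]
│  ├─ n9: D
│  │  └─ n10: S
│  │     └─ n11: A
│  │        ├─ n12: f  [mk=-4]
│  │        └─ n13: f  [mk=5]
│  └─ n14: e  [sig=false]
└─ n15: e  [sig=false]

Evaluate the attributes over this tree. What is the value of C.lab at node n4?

-8

1. n1.idx = 29  [terminal]
2. n2.cnt = -4  [c.idx - 33]
3. n2.val = "wr"  ["wr"]
4. n2.lim = 5  [5]
5. n3.cnt = 15  [D₀.cnt + 19]
6. n3.val = "wry"  [D₀.val ++ "y"]
7. n3.lim = 1  [D₀.cnt + 5]
8. n4.key = 29  [D.lim + 28]
9. n4.pre = 7  [len(D.val) + 4]
10. n4.tag = 18  [D.cnt + D.lim + 2]
11. n6.sig = true  [terminal]
12. n7.mk = -1  [terminal]
13. n8.mk = 24  [terminal]
14. n5.lab = "kp"  ["kp"]
15. n5.off = 26  [f₀.mk + 27]
16. n4.lab = -8  [C.tag + C.pre - 33]
17. n3.wid = false  [false]
18. n9.cnt = 13  [len(D₀.val) + 11]
19. n9.val = "wrz"  [D₀.val ++ "z"]
20. n9.lim = 14  [(if D₁.wid then D₀.cnt else D₀.lim) + 9]
21. n11.fin = 27  [27]
22. n12.mk = -4  [terminal]
23. n13.mk = 5  [terminal]
24. n11.depth = true  [A.fin > 26]
25. n11.mk = "mm"  ["mm"]
26. n10.lab = "mmn"  [A.mk ++ "n"]
27. n10.off = 15  [15]
28. n9.wid = false  [false]
29. n14.sig = false  [terminal]
30. n2.wid = false  [false]
31. n15.sig = false  [terminal]
32. n0.lab = "wr"  ["wr"]
33. n0.off = -1  [c.idx - 30]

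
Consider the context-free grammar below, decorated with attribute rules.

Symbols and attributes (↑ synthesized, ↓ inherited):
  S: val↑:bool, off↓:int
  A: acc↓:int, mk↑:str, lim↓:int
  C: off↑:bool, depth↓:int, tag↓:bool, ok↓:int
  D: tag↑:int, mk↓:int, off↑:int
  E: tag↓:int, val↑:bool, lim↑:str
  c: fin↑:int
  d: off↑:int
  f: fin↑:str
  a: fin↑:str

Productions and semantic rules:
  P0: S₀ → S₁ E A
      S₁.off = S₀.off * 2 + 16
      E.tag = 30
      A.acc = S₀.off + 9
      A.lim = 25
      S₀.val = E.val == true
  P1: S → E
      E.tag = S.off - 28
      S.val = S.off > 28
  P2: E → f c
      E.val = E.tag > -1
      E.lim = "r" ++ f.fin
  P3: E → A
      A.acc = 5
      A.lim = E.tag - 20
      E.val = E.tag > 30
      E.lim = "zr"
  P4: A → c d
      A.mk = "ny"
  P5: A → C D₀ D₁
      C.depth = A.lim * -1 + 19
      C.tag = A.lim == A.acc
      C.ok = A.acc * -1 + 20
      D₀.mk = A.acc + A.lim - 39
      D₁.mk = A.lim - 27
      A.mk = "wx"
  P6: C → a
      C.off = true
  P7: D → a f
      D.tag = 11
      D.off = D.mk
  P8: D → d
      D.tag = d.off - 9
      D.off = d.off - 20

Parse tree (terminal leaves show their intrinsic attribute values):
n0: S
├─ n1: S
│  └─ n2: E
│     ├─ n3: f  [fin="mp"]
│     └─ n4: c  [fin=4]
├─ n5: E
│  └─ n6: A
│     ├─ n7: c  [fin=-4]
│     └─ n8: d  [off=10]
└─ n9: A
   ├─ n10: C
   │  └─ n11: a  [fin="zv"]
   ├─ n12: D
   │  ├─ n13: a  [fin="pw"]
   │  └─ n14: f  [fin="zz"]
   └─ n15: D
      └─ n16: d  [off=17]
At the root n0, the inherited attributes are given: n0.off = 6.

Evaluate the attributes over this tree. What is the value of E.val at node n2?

1. n0.off = 6  [given at root]
2. n1.off = 28  [S₀.off * 2 + 16]
3. n2.tag = 0  [S.off - 28]
4. n3.fin = "mp"  [terminal]
5. n4.fin = 4  [terminal]
6. n2.val = true  [E.tag > -1]
7. n2.lim = "rmp"  ["r" ++ f.fin]
8. n1.val = false  [S.off > 28]
9. n5.tag = 30  [30]
10. n6.acc = 5  [5]
11. n6.lim = 10  [E.tag - 20]
12. n7.fin = -4  [terminal]
13. n8.off = 10  [terminal]
14. n6.mk = "ny"  ["ny"]
15. n5.val = false  [E.tag > 30]
16. n5.lim = "zr"  ["zr"]
17. n9.acc = 15  [S₀.off + 9]
18. n9.lim = 25  [25]
19. n10.depth = -6  [A.lim * -1 + 19]
20. n10.tag = false  [A.lim == A.acc]
21. n10.ok = 5  [A.acc * -1 + 20]
22. n11.fin = "zv"  [terminal]
23. n10.off = true  [true]
24. n12.mk = 1  [A.acc + A.lim - 39]
25. n13.fin = "pw"  [terminal]
26. n14.fin = "zz"  [terminal]
27. n12.tag = 11  [11]
28. n12.off = 1  [D.mk]
29. n15.mk = -2  [A.lim - 27]
30. n16.off = 17  [terminal]
31. n15.tag = 8  [d.off - 9]
32. n15.off = -3  [d.off - 20]
33. n9.mk = "wx"  ["wx"]
34. n0.val = false  [E.val == true]

true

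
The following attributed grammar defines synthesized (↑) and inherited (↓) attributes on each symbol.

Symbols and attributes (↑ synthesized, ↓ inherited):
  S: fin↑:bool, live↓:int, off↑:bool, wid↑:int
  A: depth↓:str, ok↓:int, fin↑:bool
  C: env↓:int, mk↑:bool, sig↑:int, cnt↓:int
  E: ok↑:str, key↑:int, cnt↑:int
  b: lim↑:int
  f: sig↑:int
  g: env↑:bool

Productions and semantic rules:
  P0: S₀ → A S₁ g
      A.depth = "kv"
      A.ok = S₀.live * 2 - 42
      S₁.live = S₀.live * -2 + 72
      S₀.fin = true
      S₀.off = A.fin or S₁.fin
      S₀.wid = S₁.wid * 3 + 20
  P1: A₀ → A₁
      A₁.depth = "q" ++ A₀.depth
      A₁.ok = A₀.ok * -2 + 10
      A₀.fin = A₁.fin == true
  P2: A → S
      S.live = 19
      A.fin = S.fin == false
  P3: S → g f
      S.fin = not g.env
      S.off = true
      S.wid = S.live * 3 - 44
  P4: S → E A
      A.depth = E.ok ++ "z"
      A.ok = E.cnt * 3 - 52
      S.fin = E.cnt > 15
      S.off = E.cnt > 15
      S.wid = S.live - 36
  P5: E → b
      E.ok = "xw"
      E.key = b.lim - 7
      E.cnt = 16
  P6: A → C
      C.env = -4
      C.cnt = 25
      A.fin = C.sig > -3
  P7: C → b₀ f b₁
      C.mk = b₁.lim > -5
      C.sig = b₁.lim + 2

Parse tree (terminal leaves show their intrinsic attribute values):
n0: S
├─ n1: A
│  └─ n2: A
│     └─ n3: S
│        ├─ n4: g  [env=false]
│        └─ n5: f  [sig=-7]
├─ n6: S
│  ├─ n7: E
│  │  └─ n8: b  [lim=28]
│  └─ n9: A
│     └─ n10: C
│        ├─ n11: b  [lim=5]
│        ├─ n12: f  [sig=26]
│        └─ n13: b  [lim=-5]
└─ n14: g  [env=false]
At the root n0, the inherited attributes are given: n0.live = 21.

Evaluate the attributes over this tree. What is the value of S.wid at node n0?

1. n0.live = 21  [given at root]
2. n1.depth = "kv"  ["kv"]
3. n1.ok = 0  [S₀.live * 2 - 42]
4. n2.depth = "qkv"  ["q" ++ A₀.depth]
5. n2.ok = 10  [A₀.ok * -2 + 10]
6. n3.live = 19  [19]
7. n4.env = false  [terminal]
8. n5.sig = -7  [terminal]
9. n3.fin = true  [not g.env]
10. n3.off = true  [true]
11. n3.wid = 13  [S.live * 3 - 44]
12. n2.fin = false  [S.fin == false]
13. n1.fin = false  [A₁.fin == true]
14. n6.live = 30  [S₀.live * -2 + 72]
15. n8.lim = 28  [terminal]
16. n7.ok = "xw"  ["xw"]
17. n7.key = 21  [b.lim - 7]
18. n7.cnt = 16  [16]
19. n9.depth = "xwz"  [E.ok ++ "z"]
20. n9.ok = -4  [E.cnt * 3 - 52]
21. n10.env = -4  [-4]
22. n10.cnt = 25  [25]
23. n11.lim = 5  [terminal]
24. n12.sig = 26  [terminal]
25. n13.lim = -5  [terminal]
26. n10.mk = false  [b₁.lim > -5]
27. n10.sig = -3  [b₁.lim + 2]
28. n9.fin = false  [C.sig > -3]
29. n6.fin = true  [E.cnt > 15]
30. n6.off = true  [E.cnt > 15]
31. n6.wid = -6  [S.live - 36]
32. n14.env = false  [terminal]
33. n0.fin = true  [true]
34. n0.off = true  [A.fin or S₁.fin]
35. n0.wid = 2  [S₁.wid * 3 + 20]

2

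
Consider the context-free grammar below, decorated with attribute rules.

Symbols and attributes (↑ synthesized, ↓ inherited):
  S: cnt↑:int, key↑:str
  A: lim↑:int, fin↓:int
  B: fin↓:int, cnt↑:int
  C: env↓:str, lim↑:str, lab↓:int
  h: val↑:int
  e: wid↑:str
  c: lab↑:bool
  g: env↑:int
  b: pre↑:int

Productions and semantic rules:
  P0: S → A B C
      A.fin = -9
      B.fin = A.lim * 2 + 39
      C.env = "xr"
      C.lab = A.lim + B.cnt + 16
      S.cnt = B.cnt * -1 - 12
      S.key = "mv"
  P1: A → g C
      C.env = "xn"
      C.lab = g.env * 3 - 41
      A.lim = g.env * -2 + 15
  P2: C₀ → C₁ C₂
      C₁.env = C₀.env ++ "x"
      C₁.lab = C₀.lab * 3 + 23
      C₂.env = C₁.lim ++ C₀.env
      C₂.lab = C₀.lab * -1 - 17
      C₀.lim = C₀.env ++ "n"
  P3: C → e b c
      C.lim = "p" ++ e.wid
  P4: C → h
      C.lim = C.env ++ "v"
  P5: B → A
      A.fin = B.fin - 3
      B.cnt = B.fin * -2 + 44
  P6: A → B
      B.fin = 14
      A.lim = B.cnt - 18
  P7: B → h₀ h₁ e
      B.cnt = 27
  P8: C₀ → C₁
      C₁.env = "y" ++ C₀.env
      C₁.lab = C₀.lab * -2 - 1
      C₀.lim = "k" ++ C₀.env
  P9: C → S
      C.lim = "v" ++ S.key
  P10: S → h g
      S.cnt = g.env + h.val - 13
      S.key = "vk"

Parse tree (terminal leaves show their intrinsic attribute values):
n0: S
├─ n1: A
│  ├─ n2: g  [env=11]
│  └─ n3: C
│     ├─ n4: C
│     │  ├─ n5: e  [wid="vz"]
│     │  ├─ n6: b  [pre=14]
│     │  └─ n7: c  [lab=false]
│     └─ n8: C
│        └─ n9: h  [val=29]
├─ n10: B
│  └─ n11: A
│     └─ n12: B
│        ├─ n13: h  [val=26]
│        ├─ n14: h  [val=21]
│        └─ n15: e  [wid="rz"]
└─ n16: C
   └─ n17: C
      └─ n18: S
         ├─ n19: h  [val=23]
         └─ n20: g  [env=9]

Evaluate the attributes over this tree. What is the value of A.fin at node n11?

22

1. n1.fin = -9  [-9]
2. n2.env = 11  [terminal]
3. n3.env = "xn"  ["xn"]
4. n3.lab = -8  [g.env * 3 - 41]
5. n4.env = "xnx"  [C₀.env ++ "x"]
6. n4.lab = -1  [C₀.lab * 3 + 23]
7. n5.wid = "vz"  [terminal]
8. n6.pre = 14  [terminal]
9. n7.lab = false  [terminal]
10. n4.lim = "pvz"  ["p" ++ e.wid]
11. n8.env = "pvzxn"  [C₁.lim ++ C₀.env]
12. n8.lab = -9  [C₀.lab * -1 - 17]
13. n9.val = 29  [terminal]
14. n8.lim = "pvzxnv"  [C.env ++ "v"]
15. n3.lim = "xnn"  [C₀.env ++ "n"]
16. n1.lim = -7  [g.env * -2 + 15]
17. n10.fin = 25  [A.lim * 2 + 39]
18. n11.fin = 22  [B.fin - 3]
19. n12.fin = 14  [14]
20. n13.val = 26  [terminal]
21. n14.val = 21  [terminal]
22. n15.wid = "rz"  [terminal]
23. n12.cnt = 27  [27]
24. n11.lim = 9  [B.cnt - 18]
25. n10.cnt = -6  [B.fin * -2 + 44]
26. n16.env = "xr"  ["xr"]
27. n16.lab = 3  [A.lim + B.cnt + 16]
28. n17.env = "yxr"  ["y" ++ C₀.env]
29. n17.lab = -7  [C₀.lab * -2 - 1]
30. n19.val = 23  [terminal]
31. n20.env = 9  [terminal]
32. n18.cnt = 19  [g.env + h.val - 13]
33. n18.key = "vk"  ["vk"]
34. n17.lim = "vvk"  ["v" ++ S.key]
35. n16.lim = "kxr"  ["k" ++ C₀.env]
36. n0.cnt = -6  [B.cnt * -1 - 12]
37. n0.key = "mv"  ["mv"]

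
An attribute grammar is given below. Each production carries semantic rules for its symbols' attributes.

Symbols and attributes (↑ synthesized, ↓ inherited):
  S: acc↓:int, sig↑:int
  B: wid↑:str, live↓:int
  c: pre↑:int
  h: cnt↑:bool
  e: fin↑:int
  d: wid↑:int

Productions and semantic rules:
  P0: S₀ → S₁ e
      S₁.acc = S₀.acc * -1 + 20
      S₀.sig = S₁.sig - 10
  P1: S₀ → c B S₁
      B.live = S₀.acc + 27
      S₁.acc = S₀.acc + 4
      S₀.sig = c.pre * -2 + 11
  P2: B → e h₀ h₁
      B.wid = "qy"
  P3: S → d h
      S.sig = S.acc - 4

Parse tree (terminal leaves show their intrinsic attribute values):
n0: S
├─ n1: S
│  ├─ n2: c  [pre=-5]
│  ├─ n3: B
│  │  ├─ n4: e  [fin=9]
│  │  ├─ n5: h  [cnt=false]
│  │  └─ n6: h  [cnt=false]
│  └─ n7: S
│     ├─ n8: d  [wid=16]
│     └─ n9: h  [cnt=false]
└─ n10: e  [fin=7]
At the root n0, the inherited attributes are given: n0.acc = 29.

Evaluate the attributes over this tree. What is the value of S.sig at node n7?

-9

1. n0.acc = 29  [given at root]
2. n1.acc = -9  [S₀.acc * -1 + 20]
3. n2.pre = -5  [terminal]
4. n3.live = 18  [S₀.acc + 27]
5. n4.fin = 9  [terminal]
6. n5.cnt = false  [terminal]
7. n6.cnt = false  [terminal]
8. n3.wid = "qy"  ["qy"]
9. n7.acc = -5  [S₀.acc + 4]
10. n8.wid = 16  [terminal]
11. n9.cnt = false  [terminal]
12. n7.sig = -9  [S.acc - 4]
13. n1.sig = 21  [c.pre * -2 + 11]
14. n10.fin = 7  [terminal]
15. n0.sig = 11  [S₁.sig - 10]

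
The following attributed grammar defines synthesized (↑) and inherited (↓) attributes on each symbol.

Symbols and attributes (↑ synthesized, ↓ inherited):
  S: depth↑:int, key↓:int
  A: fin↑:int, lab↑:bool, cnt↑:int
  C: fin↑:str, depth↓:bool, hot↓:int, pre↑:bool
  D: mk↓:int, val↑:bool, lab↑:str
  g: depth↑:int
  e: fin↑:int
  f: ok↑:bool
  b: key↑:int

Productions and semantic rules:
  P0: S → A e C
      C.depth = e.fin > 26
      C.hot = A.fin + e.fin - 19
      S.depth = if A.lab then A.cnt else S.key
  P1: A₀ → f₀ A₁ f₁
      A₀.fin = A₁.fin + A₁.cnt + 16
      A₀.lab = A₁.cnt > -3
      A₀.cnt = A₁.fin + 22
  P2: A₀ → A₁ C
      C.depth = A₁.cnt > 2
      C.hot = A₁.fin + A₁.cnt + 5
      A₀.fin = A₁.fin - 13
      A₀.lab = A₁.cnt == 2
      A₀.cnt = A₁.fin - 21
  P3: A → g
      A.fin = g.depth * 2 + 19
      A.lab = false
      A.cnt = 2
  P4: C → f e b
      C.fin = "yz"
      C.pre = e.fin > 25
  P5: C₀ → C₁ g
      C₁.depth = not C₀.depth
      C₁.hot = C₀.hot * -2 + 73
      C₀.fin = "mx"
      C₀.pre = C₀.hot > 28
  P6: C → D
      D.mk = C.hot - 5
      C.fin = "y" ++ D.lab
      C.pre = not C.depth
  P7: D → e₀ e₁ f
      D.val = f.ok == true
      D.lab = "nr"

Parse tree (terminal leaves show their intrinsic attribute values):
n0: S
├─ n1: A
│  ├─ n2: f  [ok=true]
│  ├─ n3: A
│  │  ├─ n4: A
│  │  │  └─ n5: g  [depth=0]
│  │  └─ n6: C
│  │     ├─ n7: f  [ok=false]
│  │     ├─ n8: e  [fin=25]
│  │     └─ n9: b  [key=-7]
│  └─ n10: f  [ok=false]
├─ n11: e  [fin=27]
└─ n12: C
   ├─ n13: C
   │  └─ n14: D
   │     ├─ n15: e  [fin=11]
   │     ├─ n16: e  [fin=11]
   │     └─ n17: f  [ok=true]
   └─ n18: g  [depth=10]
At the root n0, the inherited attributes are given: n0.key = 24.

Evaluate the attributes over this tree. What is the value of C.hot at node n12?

28

1. n0.key = 24  [given at root]
2. n2.ok = true  [terminal]
3. n5.depth = 0  [terminal]
4. n4.fin = 19  [g.depth * 2 + 19]
5. n4.lab = false  [false]
6. n4.cnt = 2  [2]
7. n6.depth = false  [A₁.cnt > 2]
8. n6.hot = 26  [A₁.fin + A₁.cnt + 5]
9. n7.ok = false  [terminal]
10. n8.fin = 25  [terminal]
11. n9.key = -7  [terminal]
12. n6.fin = "yz"  ["yz"]
13. n6.pre = false  [e.fin > 25]
14. n3.fin = 6  [A₁.fin - 13]
15. n3.lab = true  [A₁.cnt == 2]
16. n3.cnt = -2  [A₁.fin - 21]
17. n10.ok = false  [terminal]
18. n1.fin = 20  [A₁.fin + A₁.cnt + 16]
19. n1.lab = true  [A₁.cnt > -3]
20. n1.cnt = 28  [A₁.fin + 22]
21. n11.fin = 27  [terminal]
22. n12.depth = true  [e.fin > 26]
23. n12.hot = 28  [A.fin + e.fin - 19]
24. n13.depth = false  [not C₀.depth]
25. n13.hot = 17  [C₀.hot * -2 + 73]
26. n14.mk = 12  [C.hot - 5]
27. n15.fin = 11  [terminal]
28. n16.fin = 11  [terminal]
29. n17.ok = true  [terminal]
30. n14.val = true  [f.ok == true]
31. n14.lab = "nr"  ["nr"]
32. n13.fin = "ynr"  ["y" ++ D.lab]
33. n13.pre = true  [not C.depth]
34. n18.depth = 10  [terminal]
35. n12.fin = "mx"  ["mx"]
36. n12.pre = false  [C₀.hot > 28]
37. n0.depth = 28  [if A.lab then A.cnt else S.key]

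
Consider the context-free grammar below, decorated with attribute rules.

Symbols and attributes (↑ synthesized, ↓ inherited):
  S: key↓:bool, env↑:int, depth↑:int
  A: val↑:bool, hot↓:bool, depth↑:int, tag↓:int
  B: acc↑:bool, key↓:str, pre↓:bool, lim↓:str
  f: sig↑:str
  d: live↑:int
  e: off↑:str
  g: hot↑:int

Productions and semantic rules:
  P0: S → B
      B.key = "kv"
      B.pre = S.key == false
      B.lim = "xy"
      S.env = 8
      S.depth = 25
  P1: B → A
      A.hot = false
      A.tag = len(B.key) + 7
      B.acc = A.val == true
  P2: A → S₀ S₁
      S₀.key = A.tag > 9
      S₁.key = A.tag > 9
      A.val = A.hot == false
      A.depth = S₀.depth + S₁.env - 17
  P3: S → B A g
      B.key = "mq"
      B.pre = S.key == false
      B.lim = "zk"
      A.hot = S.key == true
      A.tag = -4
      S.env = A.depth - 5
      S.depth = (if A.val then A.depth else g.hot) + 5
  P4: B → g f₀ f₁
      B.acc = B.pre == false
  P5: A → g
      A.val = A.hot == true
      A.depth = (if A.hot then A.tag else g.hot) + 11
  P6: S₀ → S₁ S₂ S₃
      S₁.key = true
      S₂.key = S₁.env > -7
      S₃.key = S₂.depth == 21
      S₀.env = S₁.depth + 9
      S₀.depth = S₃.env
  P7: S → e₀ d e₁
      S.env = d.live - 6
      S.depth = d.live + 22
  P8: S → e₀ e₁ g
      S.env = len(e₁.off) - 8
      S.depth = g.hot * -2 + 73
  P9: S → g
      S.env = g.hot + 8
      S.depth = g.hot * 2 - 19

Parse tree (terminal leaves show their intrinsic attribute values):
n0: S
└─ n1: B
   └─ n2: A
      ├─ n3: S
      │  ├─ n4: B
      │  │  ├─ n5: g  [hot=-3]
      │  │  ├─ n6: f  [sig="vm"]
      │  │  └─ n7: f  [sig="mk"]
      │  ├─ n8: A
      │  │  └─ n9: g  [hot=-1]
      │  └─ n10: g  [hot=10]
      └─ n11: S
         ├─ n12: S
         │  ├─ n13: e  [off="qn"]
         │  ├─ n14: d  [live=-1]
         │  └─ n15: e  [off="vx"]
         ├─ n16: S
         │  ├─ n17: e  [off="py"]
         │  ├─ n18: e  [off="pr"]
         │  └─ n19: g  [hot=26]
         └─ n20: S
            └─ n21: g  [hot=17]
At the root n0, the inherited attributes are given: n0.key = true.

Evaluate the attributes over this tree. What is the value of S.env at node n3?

5

1. n0.key = true  [given at root]
2. n1.key = "kv"  ["kv"]
3. n1.pre = false  [S.key == false]
4. n1.lim = "xy"  ["xy"]
5. n2.hot = false  [false]
6. n2.tag = 9  [len(B.key) + 7]
7. n3.key = false  [A.tag > 9]
8. n4.key = "mq"  ["mq"]
9. n4.pre = true  [S.key == false]
10. n4.lim = "zk"  ["zk"]
11. n5.hot = -3  [terminal]
12. n6.sig = "vm"  [terminal]
13. n7.sig = "mk"  [terminal]
14. n4.acc = false  [B.pre == false]
15. n8.hot = false  [S.key == true]
16. n8.tag = -4  [-4]
17. n9.hot = -1  [terminal]
18. n8.val = false  [A.hot == true]
19. n8.depth = 10  [(if A.hot then A.tag else g.hot) + 11]
20. n10.hot = 10  [terminal]
21. n3.env = 5  [A.depth - 5]
22. n3.depth = 15  [(if A.val then A.depth else g.hot) + 5]
23. n11.key = false  [A.tag > 9]
24. n12.key = true  [true]
25. n13.off = "qn"  [terminal]
26. n14.live = -1  [terminal]
27. n15.off = "vx"  [terminal]
28. n12.env = -7  [d.live - 6]
29. n12.depth = 21  [d.live + 22]
30. n16.key = false  [S₁.env > -7]
31. n17.off = "py"  [terminal]
32. n18.off = "pr"  [terminal]
33. n19.hot = 26  [terminal]
34. n16.env = -6  [len(e₁.off) - 8]
35. n16.depth = 21  [g.hot * -2 + 73]
36. n20.key = true  [S₂.depth == 21]
37. n21.hot = 17  [terminal]
38. n20.env = 25  [g.hot + 8]
39. n20.depth = 15  [g.hot * 2 - 19]
40. n11.env = 30  [S₁.depth + 9]
41. n11.depth = 25  [S₃.env]
42. n2.val = true  [A.hot == false]
43. n2.depth = 28  [S₀.depth + S₁.env - 17]
44. n1.acc = true  [A.val == true]
45. n0.env = 8  [8]
46. n0.depth = 25  [25]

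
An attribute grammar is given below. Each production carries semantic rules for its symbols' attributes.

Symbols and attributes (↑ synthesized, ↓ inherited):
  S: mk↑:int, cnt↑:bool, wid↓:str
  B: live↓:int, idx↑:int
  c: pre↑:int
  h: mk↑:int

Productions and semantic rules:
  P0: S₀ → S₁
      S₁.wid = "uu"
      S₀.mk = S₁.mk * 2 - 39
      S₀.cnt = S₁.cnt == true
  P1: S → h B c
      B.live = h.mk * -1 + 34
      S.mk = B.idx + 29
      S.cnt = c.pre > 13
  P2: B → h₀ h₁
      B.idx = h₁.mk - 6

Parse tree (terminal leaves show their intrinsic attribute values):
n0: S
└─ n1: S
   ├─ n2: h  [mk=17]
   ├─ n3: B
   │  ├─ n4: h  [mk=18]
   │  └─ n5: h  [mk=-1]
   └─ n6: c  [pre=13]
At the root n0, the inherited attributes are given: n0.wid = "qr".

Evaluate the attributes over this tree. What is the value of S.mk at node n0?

1. n0.wid = "qr"  [given at root]
2. n1.wid = "uu"  ["uu"]
3. n2.mk = 17  [terminal]
4. n3.live = 17  [h.mk * -1 + 34]
5. n4.mk = 18  [terminal]
6. n5.mk = -1  [terminal]
7. n3.idx = -7  [h₁.mk - 6]
8. n6.pre = 13  [terminal]
9. n1.mk = 22  [B.idx + 29]
10. n1.cnt = false  [c.pre > 13]
11. n0.mk = 5  [S₁.mk * 2 - 39]
12. n0.cnt = false  [S₁.cnt == true]

5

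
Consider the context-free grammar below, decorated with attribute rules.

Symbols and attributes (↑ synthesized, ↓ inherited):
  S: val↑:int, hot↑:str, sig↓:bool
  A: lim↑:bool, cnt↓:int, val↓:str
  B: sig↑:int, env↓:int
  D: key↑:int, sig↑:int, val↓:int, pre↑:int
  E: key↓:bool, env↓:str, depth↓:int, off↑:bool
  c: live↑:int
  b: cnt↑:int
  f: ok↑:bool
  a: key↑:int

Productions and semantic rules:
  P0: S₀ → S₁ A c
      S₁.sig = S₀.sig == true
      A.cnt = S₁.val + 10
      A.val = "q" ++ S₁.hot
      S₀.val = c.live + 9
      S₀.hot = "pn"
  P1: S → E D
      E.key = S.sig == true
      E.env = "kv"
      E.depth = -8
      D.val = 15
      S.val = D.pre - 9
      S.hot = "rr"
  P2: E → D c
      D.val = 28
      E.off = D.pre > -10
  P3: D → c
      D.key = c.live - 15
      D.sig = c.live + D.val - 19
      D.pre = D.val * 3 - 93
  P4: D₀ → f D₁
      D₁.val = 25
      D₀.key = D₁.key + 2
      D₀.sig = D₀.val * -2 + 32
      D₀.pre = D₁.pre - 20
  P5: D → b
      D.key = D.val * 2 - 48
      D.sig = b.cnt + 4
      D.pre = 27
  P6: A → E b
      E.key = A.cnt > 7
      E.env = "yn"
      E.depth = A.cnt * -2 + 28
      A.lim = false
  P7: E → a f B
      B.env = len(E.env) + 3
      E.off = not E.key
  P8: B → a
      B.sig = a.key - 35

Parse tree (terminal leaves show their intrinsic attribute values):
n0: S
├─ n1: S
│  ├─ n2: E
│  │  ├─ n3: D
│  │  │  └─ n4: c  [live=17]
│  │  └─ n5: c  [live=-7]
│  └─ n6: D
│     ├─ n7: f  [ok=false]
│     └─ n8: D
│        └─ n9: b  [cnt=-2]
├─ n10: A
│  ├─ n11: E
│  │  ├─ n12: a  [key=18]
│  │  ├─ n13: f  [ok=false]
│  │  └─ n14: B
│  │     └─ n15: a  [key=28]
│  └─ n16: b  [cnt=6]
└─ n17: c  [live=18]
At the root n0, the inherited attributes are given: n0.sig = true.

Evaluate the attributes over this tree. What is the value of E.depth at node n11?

1. n0.sig = true  [given at root]
2. n1.sig = true  [S₀.sig == true]
3. n2.key = true  [S.sig == true]
4. n2.env = "kv"  ["kv"]
5. n2.depth = -8  [-8]
6. n3.val = 28  [28]
7. n4.live = 17  [terminal]
8. n3.key = 2  [c.live - 15]
9. n3.sig = 26  [c.live + D.val - 19]
10. n3.pre = -9  [D.val * 3 - 93]
11. n5.live = -7  [terminal]
12. n2.off = true  [D.pre > -10]
13. n6.val = 15  [15]
14. n7.ok = false  [terminal]
15. n8.val = 25  [25]
16. n9.cnt = -2  [terminal]
17. n8.key = 2  [D.val * 2 - 48]
18. n8.sig = 2  [b.cnt + 4]
19. n8.pre = 27  [27]
20. n6.key = 4  [D₁.key + 2]
21. n6.sig = 2  [D₀.val * -2 + 32]
22. n6.pre = 7  [D₁.pre - 20]
23. n1.val = -2  [D.pre - 9]
24. n1.hot = "rr"  ["rr"]
25. n10.cnt = 8  [S₁.val + 10]
26. n10.val = "qrr"  ["q" ++ S₁.hot]
27. n11.key = true  [A.cnt > 7]
28. n11.env = "yn"  ["yn"]
29. n11.depth = 12  [A.cnt * -2 + 28]
30. n12.key = 18  [terminal]
31. n13.ok = false  [terminal]
32. n14.env = 5  [len(E.env) + 3]
33. n15.key = 28  [terminal]
34. n14.sig = -7  [a.key - 35]
35. n11.off = false  [not E.key]
36. n16.cnt = 6  [terminal]
37. n10.lim = false  [false]
38. n17.live = 18  [terminal]
39. n0.val = 27  [c.live + 9]
40. n0.hot = "pn"  ["pn"]

12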